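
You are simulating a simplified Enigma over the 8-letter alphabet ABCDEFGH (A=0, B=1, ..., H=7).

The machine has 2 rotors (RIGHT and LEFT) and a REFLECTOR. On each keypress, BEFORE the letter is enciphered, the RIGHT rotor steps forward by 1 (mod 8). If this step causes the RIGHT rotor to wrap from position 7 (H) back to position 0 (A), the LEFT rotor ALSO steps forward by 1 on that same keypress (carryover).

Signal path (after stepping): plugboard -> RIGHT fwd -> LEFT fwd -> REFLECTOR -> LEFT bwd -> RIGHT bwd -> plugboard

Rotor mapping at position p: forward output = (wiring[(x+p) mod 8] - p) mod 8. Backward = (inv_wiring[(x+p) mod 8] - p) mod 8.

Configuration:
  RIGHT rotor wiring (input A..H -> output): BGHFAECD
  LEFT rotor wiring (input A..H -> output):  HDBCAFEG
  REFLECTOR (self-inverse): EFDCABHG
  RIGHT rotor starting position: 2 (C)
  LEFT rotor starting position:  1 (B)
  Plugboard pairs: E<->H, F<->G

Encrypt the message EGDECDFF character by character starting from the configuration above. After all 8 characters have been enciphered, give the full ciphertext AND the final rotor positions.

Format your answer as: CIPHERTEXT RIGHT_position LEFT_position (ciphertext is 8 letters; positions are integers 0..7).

Char 1 ('E'): step: R->3, L=1; E->plug->H->R->E->L->E->refl->A->L'->B->R'->C->plug->C
Char 2 ('G'): step: R->4, L=1; G->plug->F->R->C->L->B->refl->F->L'->G->R'->C->plug->C
Char 3 ('D'): step: R->5, L=1; D->plug->D->R->E->L->E->refl->A->L'->B->R'->E->plug->H
Char 4 ('E'): step: R->6, L=1; E->plug->H->R->G->L->F->refl->B->L'->C->R'->G->plug->F
Char 5 ('C'): step: R->7, L=1; C->plug->C->R->H->L->G->refl->H->L'->D->R'->H->plug->E
Char 6 ('D'): step: R->0, L->2 (L advanced); D->plug->D->R->F->L->E->refl->A->L'->B->R'->A->plug->A
Char 7 ('F'): step: R->1, L=2; F->plug->G->R->C->L->G->refl->H->L'->A->R'->H->plug->E
Char 8 ('F'): step: R->2, L=2; F->plug->G->R->H->L->B->refl->F->L'->G->R'->C->plug->C
Final: ciphertext=CCHFEAEC, RIGHT=2, LEFT=2

Answer: CCHFEAEC 2 2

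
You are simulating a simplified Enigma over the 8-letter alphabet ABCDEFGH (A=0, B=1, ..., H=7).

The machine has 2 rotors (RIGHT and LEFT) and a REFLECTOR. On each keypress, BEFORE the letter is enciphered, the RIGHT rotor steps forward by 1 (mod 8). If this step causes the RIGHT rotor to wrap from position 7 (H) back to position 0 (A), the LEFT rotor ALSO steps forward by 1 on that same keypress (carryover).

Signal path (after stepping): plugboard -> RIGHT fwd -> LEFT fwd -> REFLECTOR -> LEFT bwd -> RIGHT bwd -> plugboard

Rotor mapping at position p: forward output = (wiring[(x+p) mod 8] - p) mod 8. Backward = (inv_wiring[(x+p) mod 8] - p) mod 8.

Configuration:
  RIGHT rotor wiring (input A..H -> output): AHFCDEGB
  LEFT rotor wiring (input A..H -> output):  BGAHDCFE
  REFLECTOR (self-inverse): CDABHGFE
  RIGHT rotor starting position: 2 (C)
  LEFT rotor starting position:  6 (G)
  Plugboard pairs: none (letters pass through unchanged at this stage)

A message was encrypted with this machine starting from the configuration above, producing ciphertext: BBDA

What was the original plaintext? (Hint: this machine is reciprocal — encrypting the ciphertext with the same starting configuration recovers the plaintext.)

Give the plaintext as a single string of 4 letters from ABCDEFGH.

Char 1 ('B'): step: R->3, L=6; B->plug->B->R->A->L->H->refl->E->L'->H->R'->A->plug->A
Char 2 ('B'): step: R->4, L=6; B->plug->B->R->A->L->H->refl->E->L'->H->R'->A->plug->A
Char 3 ('D'): step: R->5, L=6; D->plug->D->R->D->L->A->refl->C->L'->E->R'->C->plug->C
Char 4 ('A'): step: R->6, L=6; A->plug->A->R->A->L->H->refl->E->L'->H->R'->E->plug->E

Answer: AACE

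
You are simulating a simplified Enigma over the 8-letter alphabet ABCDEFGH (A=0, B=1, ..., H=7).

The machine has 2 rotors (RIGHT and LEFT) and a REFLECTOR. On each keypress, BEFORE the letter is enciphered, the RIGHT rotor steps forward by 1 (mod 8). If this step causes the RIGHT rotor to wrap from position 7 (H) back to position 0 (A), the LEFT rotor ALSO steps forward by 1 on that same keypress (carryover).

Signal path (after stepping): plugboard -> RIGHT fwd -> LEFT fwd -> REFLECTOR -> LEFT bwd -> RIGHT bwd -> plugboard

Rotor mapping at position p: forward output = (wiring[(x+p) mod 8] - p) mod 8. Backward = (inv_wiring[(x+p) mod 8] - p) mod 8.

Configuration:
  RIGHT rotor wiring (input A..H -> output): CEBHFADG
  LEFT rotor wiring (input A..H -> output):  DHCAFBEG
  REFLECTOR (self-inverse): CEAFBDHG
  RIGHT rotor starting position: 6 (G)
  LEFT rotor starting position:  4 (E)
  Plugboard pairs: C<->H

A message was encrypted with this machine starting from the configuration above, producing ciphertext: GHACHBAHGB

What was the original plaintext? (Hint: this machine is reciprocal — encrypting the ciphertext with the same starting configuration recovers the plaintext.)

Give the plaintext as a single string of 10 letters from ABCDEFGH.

Answer: HGCGCHHGBG

Derivation:
Char 1 ('G'): step: R->7, L=4; G->plug->G->R->B->L->F->refl->D->L'->F->R'->C->plug->H
Char 2 ('H'): step: R->0, L->5 (L advanced); H->plug->C->R->B->L->H->refl->G->L'->D->R'->G->plug->G
Char 3 ('A'): step: R->1, L=5; A->plug->A->R->D->L->G->refl->H->L'->B->R'->H->plug->C
Char 4 ('C'): step: R->2, L=5; C->plug->H->R->C->L->B->refl->E->L'->A->R'->G->plug->G
Char 5 ('H'): step: R->3, L=5; H->plug->C->R->F->L->F->refl->D->L'->G->R'->H->plug->C
Char 6 ('B'): step: R->4, L=5; B->plug->B->R->E->L->C->refl->A->L'->H->R'->C->plug->H
Char 7 ('A'): step: R->5, L=5; A->plug->A->R->D->L->G->refl->H->L'->B->R'->C->plug->H
Char 8 ('H'): step: R->6, L=5; H->plug->C->R->E->L->C->refl->A->L'->H->R'->G->plug->G
Char 9 ('G'): step: R->7, L=5; G->plug->G->R->B->L->H->refl->G->L'->D->R'->B->plug->B
Char 10 ('B'): step: R->0, L->6 (L advanced); B->plug->B->R->E->L->E->refl->B->L'->D->R'->G->plug->G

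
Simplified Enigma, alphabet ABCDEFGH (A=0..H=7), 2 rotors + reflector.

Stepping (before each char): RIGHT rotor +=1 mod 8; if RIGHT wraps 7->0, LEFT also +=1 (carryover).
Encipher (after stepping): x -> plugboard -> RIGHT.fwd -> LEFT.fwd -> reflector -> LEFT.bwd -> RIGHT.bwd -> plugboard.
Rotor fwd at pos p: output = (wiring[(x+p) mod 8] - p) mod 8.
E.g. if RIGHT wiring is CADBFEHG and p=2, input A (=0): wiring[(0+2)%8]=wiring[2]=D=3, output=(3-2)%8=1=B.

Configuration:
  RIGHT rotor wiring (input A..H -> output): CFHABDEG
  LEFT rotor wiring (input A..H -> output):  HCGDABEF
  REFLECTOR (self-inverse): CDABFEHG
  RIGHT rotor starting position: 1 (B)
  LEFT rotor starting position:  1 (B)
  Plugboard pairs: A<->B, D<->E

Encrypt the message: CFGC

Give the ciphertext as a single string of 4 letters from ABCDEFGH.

Char 1 ('C'): step: R->2, L=1; C->plug->C->R->H->L->G->refl->H->L'->D->R'->H->plug->H
Char 2 ('F'): step: R->3, L=1; F->plug->F->R->H->L->G->refl->H->L'->D->R'->E->plug->D
Char 3 ('G'): step: R->4, L=1; G->plug->G->R->D->L->H->refl->G->L'->H->R'->B->plug->A
Char 4 ('C'): step: R->5, L=1; C->plug->C->R->B->L->F->refl->E->L'->G->R'->A->plug->B

Answer: HDAB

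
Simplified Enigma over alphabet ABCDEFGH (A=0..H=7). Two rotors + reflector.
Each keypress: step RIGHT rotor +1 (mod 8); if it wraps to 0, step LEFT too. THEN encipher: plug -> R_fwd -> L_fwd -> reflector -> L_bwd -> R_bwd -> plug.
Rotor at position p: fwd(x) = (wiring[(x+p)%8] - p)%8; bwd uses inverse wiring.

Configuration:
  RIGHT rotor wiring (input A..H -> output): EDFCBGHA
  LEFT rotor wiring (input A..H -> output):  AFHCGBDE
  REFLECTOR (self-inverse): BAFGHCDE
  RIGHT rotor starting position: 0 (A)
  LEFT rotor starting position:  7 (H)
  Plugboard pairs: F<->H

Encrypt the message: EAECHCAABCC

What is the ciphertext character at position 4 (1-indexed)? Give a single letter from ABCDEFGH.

Char 1 ('E'): step: R->1, L=7; E->plug->E->R->F->L->H->refl->E->L'->H->R'->G->plug->G
Char 2 ('A'): step: R->2, L=7; A->plug->A->R->D->L->A->refl->B->L'->B->R'->H->plug->F
Char 3 ('E'): step: R->3, L=7; E->plug->E->R->F->L->H->refl->E->L'->H->R'->A->plug->A
Char 4 ('C'): step: R->4, L=7; C->plug->C->R->D->L->A->refl->B->L'->B->R'->G->plug->G

G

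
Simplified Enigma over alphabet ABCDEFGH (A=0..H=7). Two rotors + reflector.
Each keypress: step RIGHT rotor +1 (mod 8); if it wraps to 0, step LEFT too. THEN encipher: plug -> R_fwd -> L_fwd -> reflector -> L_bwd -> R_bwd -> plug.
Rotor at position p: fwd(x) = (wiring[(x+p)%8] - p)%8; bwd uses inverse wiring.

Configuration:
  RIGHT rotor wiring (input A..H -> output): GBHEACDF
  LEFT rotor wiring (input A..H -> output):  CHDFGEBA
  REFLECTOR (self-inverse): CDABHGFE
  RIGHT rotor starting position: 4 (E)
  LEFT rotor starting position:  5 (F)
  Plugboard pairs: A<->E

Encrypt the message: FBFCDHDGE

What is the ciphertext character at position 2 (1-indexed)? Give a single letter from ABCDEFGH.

Char 1 ('F'): step: R->5, L=5; F->plug->F->R->C->L->D->refl->B->L'->H->R'->G->plug->G
Char 2 ('B'): step: R->6, L=5; B->plug->B->R->H->L->B->refl->D->L'->C->R'->G->plug->G

G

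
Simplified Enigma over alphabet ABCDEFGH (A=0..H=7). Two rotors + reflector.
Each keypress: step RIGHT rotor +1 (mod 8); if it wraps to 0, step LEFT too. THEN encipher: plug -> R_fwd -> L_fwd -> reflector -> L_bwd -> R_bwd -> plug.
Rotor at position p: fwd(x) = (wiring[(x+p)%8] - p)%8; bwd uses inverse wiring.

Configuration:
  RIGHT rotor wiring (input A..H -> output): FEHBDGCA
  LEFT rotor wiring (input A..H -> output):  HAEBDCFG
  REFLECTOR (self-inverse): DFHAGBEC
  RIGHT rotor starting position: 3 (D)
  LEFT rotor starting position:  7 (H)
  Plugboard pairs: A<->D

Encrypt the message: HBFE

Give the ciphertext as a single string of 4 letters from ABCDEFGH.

Char 1 ('H'): step: R->4, L=7; H->plug->H->R->F->L->E->refl->G->L'->H->R'->A->plug->D
Char 2 ('B'): step: R->5, L=7; B->plug->B->R->F->L->E->refl->G->L'->H->R'->E->plug->E
Char 3 ('F'): step: R->6, L=7; F->plug->F->R->D->L->F->refl->B->L'->C->R'->B->plug->B
Char 4 ('E'): step: R->7, L=7; E->plug->E->R->C->L->B->refl->F->L'->D->R'->H->plug->H

Answer: DEBH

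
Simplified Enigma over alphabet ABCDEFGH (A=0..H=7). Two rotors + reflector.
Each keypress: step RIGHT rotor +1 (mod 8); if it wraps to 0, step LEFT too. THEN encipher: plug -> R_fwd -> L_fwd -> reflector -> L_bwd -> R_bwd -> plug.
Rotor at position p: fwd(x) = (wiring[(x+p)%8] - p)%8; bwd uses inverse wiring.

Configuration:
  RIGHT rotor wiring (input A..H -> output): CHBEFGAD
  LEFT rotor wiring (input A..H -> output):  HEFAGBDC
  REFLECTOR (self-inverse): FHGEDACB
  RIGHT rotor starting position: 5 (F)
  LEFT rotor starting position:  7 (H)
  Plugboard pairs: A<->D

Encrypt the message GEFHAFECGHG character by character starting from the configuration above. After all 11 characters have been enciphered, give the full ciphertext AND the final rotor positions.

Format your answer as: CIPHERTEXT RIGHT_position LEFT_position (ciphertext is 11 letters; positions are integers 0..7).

Answer: HDCDDGDDCFC 0 1

Derivation:
Char 1 ('G'): step: R->6, L=7; G->plug->G->R->H->L->E->refl->D->L'->A->R'->H->plug->H
Char 2 ('E'): step: R->7, L=7; E->plug->E->R->F->L->H->refl->B->L'->E->R'->A->plug->D
Char 3 ('F'): step: R->0, L->0 (L advanced); F->plug->F->R->G->L->D->refl->E->L'->B->R'->C->plug->C
Char 4 ('H'): step: R->1, L=0; H->plug->H->R->B->L->E->refl->D->L'->G->R'->A->plug->D
Char 5 ('A'): step: R->2, L=0; A->plug->D->R->E->L->G->refl->C->L'->H->R'->A->plug->D
Char 6 ('F'): step: R->3, L=0; F->plug->F->R->H->L->C->refl->G->L'->E->R'->G->plug->G
Char 7 ('E'): step: R->4, L=0; E->plug->E->R->G->L->D->refl->E->L'->B->R'->A->plug->D
Char 8 ('C'): step: R->5, L=0; C->plug->C->R->G->L->D->refl->E->L'->B->R'->A->plug->D
Char 9 ('G'): step: R->6, L=0; G->plug->G->R->H->L->C->refl->G->L'->E->R'->C->plug->C
Char 10 ('H'): step: R->7, L=0; H->plug->H->R->B->L->E->refl->D->L'->G->R'->F->plug->F
Char 11 ('G'): step: R->0, L->1 (L advanced); G->plug->G->R->A->L->D->refl->E->L'->B->R'->C->plug->C
Final: ciphertext=HDCDDGDDCFC, RIGHT=0, LEFT=1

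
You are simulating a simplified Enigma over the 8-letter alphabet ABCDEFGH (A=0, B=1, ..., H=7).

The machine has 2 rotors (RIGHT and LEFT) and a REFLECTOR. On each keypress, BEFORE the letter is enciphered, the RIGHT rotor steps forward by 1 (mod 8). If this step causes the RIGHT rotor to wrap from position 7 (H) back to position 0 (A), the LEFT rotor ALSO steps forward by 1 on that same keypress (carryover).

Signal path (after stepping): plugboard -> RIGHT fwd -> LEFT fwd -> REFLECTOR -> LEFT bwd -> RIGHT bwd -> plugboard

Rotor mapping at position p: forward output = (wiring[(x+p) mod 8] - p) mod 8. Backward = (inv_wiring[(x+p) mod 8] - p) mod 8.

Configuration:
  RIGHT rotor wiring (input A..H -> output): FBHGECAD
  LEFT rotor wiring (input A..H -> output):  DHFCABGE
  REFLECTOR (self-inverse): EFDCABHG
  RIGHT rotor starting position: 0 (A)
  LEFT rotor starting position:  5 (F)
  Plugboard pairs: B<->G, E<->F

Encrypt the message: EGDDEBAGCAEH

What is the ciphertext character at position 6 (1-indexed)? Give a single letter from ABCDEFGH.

Char 1 ('E'): step: R->1, L=5; E->plug->F->R->H->L->D->refl->C->L'->E->R'->H->plug->H
Char 2 ('G'): step: R->2, L=5; G->plug->B->R->E->L->C->refl->D->L'->H->R'->H->plug->H
Char 3 ('D'): step: R->3, L=5; D->plug->D->R->F->L->A->refl->E->L'->A->R'->E->plug->F
Char 4 ('D'): step: R->4, L=5; D->plug->D->R->H->L->D->refl->C->L'->E->R'->C->plug->C
Char 5 ('E'): step: R->5, L=5; E->plug->F->R->C->L->H->refl->G->L'->D->R'->B->plug->G
Char 6 ('B'): step: R->6, L=5; B->plug->G->R->G->L->F->refl->B->L'->B->R'->E->plug->F

F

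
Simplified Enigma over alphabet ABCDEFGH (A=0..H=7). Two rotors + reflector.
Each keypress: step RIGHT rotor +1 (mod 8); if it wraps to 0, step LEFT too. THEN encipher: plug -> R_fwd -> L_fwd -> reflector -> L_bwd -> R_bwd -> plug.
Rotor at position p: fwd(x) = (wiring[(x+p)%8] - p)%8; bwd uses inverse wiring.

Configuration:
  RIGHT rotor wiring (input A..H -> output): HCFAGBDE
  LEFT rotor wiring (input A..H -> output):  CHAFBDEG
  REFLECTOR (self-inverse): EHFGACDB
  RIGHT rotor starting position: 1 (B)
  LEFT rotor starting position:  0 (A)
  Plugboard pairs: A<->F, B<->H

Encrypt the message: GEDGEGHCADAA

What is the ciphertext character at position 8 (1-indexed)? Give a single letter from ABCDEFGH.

Char 1 ('G'): step: R->2, L=0; G->plug->G->R->F->L->D->refl->G->L'->H->R'->D->plug->D
Char 2 ('E'): step: R->3, L=0; E->plug->E->R->B->L->H->refl->B->L'->E->R'->F->plug->A
Char 3 ('D'): step: R->4, L=0; D->plug->D->R->A->L->C->refl->F->L'->D->R'->E->plug->E
Char 4 ('G'): step: R->5, L=0; G->plug->G->R->D->L->F->refl->C->L'->A->R'->F->plug->A
Char 5 ('E'): step: R->6, L=0; E->plug->E->R->H->L->G->refl->D->L'->F->R'->A->plug->F
Char 6 ('G'): step: R->7, L=0; G->plug->G->R->C->L->A->refl->E->L'->G->R'->D->plug->D
Char 7 ('H'): step: R->0, L->1 (L advanced); H->plug->B->R->C->L->E->refl->A->L'->D->R'->G->plug->G
Char 8 ('C'): step: R->1, L=1; C->plug->C->R->H->L->B->refl->H->L'->B->R'->A->plug->F

F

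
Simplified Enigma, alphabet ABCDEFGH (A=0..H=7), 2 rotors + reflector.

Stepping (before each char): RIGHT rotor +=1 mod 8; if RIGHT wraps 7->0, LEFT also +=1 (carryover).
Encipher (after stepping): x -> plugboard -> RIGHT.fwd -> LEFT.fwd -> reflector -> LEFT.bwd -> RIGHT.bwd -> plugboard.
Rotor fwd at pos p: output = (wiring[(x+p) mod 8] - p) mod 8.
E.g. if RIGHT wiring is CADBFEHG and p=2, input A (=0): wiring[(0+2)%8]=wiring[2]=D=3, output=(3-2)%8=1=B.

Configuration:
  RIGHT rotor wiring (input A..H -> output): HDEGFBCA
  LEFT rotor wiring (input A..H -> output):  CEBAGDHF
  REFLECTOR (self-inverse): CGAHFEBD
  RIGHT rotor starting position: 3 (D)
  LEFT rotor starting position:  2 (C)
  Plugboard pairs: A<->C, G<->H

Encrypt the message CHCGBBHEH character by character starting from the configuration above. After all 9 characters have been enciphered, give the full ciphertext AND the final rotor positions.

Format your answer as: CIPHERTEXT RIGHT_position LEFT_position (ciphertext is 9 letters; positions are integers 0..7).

Answer: EABCGEGGE 4 3

Derivation:
Char 1 ('C'): step: R->4, L=2; C->plug->A->R->B->L->G->refl->B->L'->D->R'->E->plug->E
Char 2 ('H'): step: R->5, L=2; H->plug->G->R->B->L->G->refl->B->L'->D->R'->C->plug->A
Char 3 ('C'): step: R->6, L=2; C->plug->A->R->E->L->F->refl->E->L'->C->R'->B->plug->B
Char 4 ('G'): step: R->7, L=2; G->plug->H->R->D->L->B->refl->G->L'->B->R'->A->plug->C
Char 5 ('B'): step: R->0, L->3 (L advanced); B->plug->B->R->D->L->E->refl->F->L'->A->R'->H->plug->G
Char 6 ('B'): step: R->1, L=3; B->plug->B->R->D->L->E->refl->F->L'->A->R'->E->plug->E
Char 7 ('H'): step: R->2, L=3; H->plug->G->R->F->L->H->refl->D->L'->B->R'->H->plug->G
Char 8 ('E'): step: R->3, L=3; E->plug->E->R->F->L->H->refl->D->L'->B->R'->H->plug->G
Char 9 ('H'): step: R->4, L=3; H->plug->G->R->A->L->F->refl->E->L'->D->R'->E->plug->E
Final: ciphertext=EABCGEGGE, RIGHT=4, LEFT=3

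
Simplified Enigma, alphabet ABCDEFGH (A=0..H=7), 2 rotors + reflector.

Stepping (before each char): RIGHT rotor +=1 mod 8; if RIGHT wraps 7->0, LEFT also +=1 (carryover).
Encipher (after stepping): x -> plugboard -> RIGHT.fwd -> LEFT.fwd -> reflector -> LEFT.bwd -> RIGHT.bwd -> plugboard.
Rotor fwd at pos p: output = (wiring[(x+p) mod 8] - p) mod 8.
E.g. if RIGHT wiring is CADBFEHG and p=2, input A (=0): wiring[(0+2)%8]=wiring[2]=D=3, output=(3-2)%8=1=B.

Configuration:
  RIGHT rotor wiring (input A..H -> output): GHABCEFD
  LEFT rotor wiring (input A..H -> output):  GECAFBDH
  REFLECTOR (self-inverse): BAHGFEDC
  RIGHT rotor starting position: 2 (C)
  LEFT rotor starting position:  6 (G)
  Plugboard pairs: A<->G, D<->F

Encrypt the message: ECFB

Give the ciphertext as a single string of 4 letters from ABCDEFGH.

Answer: AEEH

Derivation:
Char 1 ('E'): step: R->3, L=6; E->plug->E->R->A->L->F->refl->E->L'->E->R'->G->plug->A
Char 2 ('C'): step: R->4, L=6; C->plug->C->R->B->L->B->refl->A->L'->C->R'->E->plug->E
Char 3 ('F'): step: R->5, L=6; F->plug->D->R->B->L->B->refl->A->L'->C->R'->E->plug->E
Char 4 ('B'): step: R->6, L=6; B->plug->B->R->F->L->C->refl->H->L'->G->R'->H->plug->H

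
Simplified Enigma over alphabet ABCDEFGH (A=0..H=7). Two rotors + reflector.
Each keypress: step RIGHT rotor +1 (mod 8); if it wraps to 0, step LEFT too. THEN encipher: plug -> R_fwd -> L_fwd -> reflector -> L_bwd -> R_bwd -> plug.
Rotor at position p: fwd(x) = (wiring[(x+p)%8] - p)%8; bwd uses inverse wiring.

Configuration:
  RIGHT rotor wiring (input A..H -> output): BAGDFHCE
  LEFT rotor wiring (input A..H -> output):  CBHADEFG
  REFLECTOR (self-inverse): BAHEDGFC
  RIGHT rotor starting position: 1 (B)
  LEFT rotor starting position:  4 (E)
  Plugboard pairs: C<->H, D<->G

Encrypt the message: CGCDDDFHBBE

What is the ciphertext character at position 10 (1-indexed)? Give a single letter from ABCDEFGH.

Char 1 ('C'): step: R->2, L=4; C->plug->H->R->G->L->D->refl->E->L'->H->R'->G->plug->D
Char 2 ('G'): step: R->3, L=4; G->plug->D->R->H->L->E->refl->D->L'->G->R'->F->plug->F
Char 3 ('C'): step: R->4, L=4; C->plug->H->R->H->L->E->refl->D->L'->G->R'->C->plug->H
Char 4 ('D'): step: R->5, L=4; D->plug->G->R->G->L->D->refl->E->L'->H->R'->C->plug->H
Char 5 ('D'): step: R->6, L=4; D->plug->G->R->H->L->E->refl->D->L'->G->R'->B->plug->B
Char 6 ('D'): step: R->7, L=4; D->plug->G->R->A->L->H->refl->C->L'->D->R'->H->plug->C
Char 7 ('F'): step: R->0, L->5 (L advanced); F->plug->F->R->H->L->G->refl->F->L'->D->R'->D->plug->G
Char 8 ('H'): step: R->1, L=5; H->plug->C->R->C->L->B->refl->A->L'->B->R'->F->plug->F
Char 9 ('B'): step: R->2, L=5; B->plug->B->R->B->L->A->refl->B->L'->C->R'->F->plug->F
Char 10 ('B'): step: R->3, L=5; B->plug->B->R->C->L->B->refl->A->L'->B->R'->E->plug->E

E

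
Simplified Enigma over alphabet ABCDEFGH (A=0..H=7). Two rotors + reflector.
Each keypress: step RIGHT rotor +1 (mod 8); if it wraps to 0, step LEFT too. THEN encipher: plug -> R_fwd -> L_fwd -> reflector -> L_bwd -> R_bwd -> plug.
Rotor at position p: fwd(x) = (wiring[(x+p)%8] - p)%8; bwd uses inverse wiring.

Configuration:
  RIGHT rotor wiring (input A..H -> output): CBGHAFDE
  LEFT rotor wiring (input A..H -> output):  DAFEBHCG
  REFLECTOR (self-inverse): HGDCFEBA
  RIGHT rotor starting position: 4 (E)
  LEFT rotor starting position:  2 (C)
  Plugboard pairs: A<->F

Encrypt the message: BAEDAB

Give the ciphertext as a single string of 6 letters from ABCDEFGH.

Char 1 ('B'): step: R->5, L=2; B->plug->B->R->G->L->B->refl->G->L'->H->R'->C->plug->C
Char 2 ('A'): step: R->6, L=2; A->plug->F->R->B->L->C->refl->D->L'->A->R'->E->plug->E
Char 3 ('E'): step: R->7, L=2; E->plug->E->R->A->L->D->refl->C->L'->B->R'->F->plug->A
Char 4 ('D'): step: R->0, L->3 (L advanced); D->plug->D->R->H->L->C->refl->D->L'->E->R'->H->plug->H
Char 5 ('A'): step: R->1, L=3; A->plug->F->R->C->L->E->refl->F->L'->G->R'->C->plug->C
Char 6 ('B'): step: R->2, L=3; B->plug->B->R->F->L->A->refl->H->L'->D->R'->D->plug->D

Answer: CEAHCD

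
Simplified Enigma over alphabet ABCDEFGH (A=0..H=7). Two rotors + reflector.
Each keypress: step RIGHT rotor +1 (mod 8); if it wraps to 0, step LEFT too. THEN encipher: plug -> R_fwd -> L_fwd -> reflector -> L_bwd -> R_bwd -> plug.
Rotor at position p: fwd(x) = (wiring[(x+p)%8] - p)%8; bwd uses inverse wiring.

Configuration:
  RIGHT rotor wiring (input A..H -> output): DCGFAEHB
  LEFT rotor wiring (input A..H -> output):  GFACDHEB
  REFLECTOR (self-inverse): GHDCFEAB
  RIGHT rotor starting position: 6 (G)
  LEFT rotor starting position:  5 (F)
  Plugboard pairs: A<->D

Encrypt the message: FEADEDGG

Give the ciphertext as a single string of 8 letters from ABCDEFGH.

Answer: CBEGBHBE

Derivation:
Char 1 ('F'): step: R->7, L=5; F->plug->F->R->B->L->H->refl->B->L'->D->R'->C->plug->C
Char 2 ('E'): step: R->0, L->6 (L advanced); E->plug->E->R->A->L->G->refl->A->L'->C->R'->B->plug->B
Char 3 ('A'): step: R->1, L=6; A->plug->D->R->H->L->B->refl->H->L'->D->R'->E->plug->E
Char 4 ('D'): step: R->2, L=6; D->plug->A->R->E->L->C->refl->D->L'->B->R'->G->plug->G
Char 5 ('E'): step: R->3, L=6; E->plug->E->R->G->L->F->refl->E->L'->F->R'->B->plug->B
Char 6 ('D'): step: R->4, L=6; D->plug->A->R->E->L->C->refl->D->L'->B->R'->H->plug->H
Char 7 ('G'): step: R->5, L=6; G->plug->G->R->A->L->G->refl->A->L'->C->R'->B->plug->B
Char 8 ('G'): step: R->6, L=6; G->plug->G->R->C->L->A->refl->G->L'->A->R'->E->plug->E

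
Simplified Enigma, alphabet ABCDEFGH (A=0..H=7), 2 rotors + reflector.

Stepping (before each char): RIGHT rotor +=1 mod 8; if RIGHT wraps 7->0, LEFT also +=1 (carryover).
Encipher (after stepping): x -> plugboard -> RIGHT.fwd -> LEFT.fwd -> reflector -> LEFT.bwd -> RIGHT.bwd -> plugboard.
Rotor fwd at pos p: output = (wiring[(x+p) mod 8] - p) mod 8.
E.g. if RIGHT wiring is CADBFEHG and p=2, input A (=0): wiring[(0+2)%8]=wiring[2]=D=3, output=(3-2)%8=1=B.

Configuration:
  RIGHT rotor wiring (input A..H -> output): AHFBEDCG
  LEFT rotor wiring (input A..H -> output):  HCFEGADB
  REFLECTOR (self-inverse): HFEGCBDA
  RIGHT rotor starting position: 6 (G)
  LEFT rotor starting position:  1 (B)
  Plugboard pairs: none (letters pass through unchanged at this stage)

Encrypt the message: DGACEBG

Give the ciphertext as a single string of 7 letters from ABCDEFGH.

Char 1 ('D'): step: R->7, L=1; D->plug->D->R->G->L->A->refl->H->L'->E->R'->G->plug->G
Char 2 ('G'): step: R->0, L->2 (L advanced); G->plug->G->R->C->L->E->refl->C->L'->B->R'->D->plug->D
Char 3 ('A'): step: R->1, L=2; A->plug->A->R->G->L->F->refl->B->L'->E->R'->B->plug->B
Char 4 ('C'): step: R->2, L=2; C->plug->C->R->C->L->E->refl->C->L'->B->R'->D->plug->D
Char 5 ('E'): step: R->3, L=2; E->plug->E->R->D->L->G->refl->D->L'->A->R'->C->plug->C
Char 6 ('B'): step: R->4, L=2; B->plug->B->R->H->L->A->refl->H->L'->F->R'->H->plug->H
Char 7 ('G'): step: R->5, L=2; G->plug->G->R->E->L->B->refl->F->L'->G->R'->A->plug->A

Answer: GDBDCHA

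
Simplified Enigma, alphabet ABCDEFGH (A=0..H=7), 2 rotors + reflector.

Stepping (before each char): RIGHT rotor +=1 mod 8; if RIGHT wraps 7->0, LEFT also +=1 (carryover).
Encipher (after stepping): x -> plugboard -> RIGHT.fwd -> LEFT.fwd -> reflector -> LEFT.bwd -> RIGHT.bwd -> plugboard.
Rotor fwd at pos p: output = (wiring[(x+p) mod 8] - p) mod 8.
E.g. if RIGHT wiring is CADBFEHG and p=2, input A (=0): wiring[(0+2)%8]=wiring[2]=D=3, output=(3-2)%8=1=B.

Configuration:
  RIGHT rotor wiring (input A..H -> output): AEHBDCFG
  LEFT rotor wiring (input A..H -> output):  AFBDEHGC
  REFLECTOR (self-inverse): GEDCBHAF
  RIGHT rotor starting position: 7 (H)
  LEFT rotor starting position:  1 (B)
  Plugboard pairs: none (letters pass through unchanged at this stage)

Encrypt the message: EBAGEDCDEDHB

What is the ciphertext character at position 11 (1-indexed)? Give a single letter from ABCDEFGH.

Char 1 ('E'): step: R->0, L->2 (L advanced); E->plug->E->R->D->L->F->refl->H->L'->A->R'->A->plug->A
Char 2 ('B'): step: R->1, L=2; B->plug->B->R->G->L->G->refl->A->L'->F->R'->G->plug->G
Char 3 ('A'): step: R->2, L=2; A->plug->A->R->F->L->A->refl->G->L'->G->R'->G->plug->G
Char 4 ('G'): step: R->3, L=2; G->plug->G->R->B->L->B->refl->E->L'->E->R'->H->plug->H
Char 5 ('E'): step: R->4, L=2; E->plug->E->R->E->L->E->refl->B->L'->B->R'->C->plug->C
Char 6 ('D'): step: R->5, L=2; D->plug->D->R->D->L->F->refl->H->L'->A->R'->B->plug->B
Char 7 ('C'): step: R->6, L=2; C->plug->C->R->C->L->C->refl->D->L'->H->R'->A->plug->A
Char 8 ('D'): step: R->7, L=2; D->plug->D->R->A->L->H->refl->F->L'->D->R'->G->plug->G
Char 9 ('E'): step: R->0, L->3 (L advanced); E->plug->E->R->D->L->D->refl->C->L'->G->R'->H->plug->H
Char 10 ('D'): step: R->1, L=3; D->plug->D->R->C->L->E->refl->B->L'->B->R'->E->plug->E
Char 11 ('H'): step: R->2, L=3; H->plug->H->R->C->L->E->refl->B->L'->B->R'->C->plug->C

C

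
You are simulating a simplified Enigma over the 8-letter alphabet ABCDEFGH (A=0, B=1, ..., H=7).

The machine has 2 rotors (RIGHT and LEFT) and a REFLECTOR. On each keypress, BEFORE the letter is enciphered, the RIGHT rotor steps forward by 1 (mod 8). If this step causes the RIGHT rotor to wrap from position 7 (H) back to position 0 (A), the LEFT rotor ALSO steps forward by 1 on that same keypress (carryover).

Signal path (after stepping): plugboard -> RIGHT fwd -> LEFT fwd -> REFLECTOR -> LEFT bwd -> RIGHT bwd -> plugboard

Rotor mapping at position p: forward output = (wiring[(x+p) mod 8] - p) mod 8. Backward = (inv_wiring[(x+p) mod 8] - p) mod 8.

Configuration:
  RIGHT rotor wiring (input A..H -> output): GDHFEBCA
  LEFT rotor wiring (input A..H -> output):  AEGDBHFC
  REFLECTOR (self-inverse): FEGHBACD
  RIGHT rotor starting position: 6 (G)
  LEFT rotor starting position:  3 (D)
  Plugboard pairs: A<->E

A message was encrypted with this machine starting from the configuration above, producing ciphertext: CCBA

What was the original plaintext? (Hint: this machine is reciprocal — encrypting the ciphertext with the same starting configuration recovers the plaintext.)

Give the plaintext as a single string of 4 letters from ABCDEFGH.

Answer: BFDE

Derivation:
Char 1 ('C'): step: R->7, L=3; C->plug->C->R->E->L->H->refl->D->L'->H->R'->B->plug->B
Char 2 ('C'): step: R->0, L->4 (L advanced); C->plug->C->R->H->L->H->refl->D->L'->B->R'->F->plug->F
Char 3 ('B'): step: R->1, L=4; B->plug->B->R->G->L->C->refl->G->L'->D->R'->D->plug->D
Char 4 ('A'): step: R->2, L=4; A->plug->E->R->A->L->F->refl->A->L'->F->R'->A->plug->E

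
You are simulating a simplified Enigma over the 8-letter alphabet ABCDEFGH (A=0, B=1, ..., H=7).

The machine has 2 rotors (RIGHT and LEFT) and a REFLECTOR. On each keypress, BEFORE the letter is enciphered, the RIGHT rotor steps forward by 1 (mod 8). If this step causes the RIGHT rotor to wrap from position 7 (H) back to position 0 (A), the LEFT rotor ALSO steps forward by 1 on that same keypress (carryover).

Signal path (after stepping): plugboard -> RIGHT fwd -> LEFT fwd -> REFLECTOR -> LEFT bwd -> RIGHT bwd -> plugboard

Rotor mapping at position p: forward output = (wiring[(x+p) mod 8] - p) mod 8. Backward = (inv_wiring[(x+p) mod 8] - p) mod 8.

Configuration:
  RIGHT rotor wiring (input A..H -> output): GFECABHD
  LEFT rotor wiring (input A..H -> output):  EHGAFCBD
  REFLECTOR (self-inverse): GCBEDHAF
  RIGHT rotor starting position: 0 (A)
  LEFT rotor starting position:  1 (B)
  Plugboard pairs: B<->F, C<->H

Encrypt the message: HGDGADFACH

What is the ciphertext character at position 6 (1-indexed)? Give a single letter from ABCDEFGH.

Char 1 ('H'): step: R->1, L=1; H->plug->C->R->B->L->F->refl->H->L'->C->R'->G->plug->G
Char 2 ('G'): step: R->2, L=1; G->plug->G->R->E->L->B->refl->C->L'->G->R'->C->plug->H
Char 3 ('D'): step: R->3, L=1; D->plug->D->R->E->L->B->refl->C->L'->G->R'->C->plug->H
Char 4 ('G'): step: R->4, L=1; G->plug->G->R->A->L->G->refl->A->L'->F->R'->B->plug->F
Char 5 ('A'): step: R->5, L=1; A->plug->A->R->E->L->B->refl->C->L'->G->R'->C->plug->H
Char 6 ('D'): step: R->6, L=1; D->plug->D->R->H->L->D->refl->E->L'->D->R'->H->plug->C

C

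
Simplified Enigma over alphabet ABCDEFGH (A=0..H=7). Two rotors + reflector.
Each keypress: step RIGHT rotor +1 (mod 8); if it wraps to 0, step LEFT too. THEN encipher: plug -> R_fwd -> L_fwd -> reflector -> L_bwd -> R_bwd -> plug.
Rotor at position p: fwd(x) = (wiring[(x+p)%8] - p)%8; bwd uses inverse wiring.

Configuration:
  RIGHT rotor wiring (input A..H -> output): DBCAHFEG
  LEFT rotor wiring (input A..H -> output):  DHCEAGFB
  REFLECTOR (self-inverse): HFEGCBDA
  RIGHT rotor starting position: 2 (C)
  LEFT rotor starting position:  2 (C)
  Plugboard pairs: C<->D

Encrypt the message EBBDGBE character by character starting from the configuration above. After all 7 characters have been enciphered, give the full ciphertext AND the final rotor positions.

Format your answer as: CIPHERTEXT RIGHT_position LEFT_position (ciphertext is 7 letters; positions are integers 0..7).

Char 1 ('E'): step: R->3, L=2; E->plug->E->R->D->L->E->refl->C->L'->B->R'->D->plug->C
Char 2 ('B'): step: R->4, L=2; B->plug->B->R->B->L->C->refl->E->L'->D->R'->A->plug->A
Char 3 ('B'): step: R->5, L=2; B->plug->B->R->H->L->F->refl->B->L'->G->R'->D->plug->C
Char 4 ('D'): step: R->6, L=2; D->plug->C->R->F->L->H->refl->A->L'->A->R'->B->plug->B
Char 5 ('G'): step: R->7, L=2; G->plug->G->R->G->L->B->refl->F->L'->H->R'->A->plug->A
Char 6 ('B'): step: R->0, L->3 (L advanced); B->plug->B->R->B->L->F->refl->B->L'->A->R'->D->plug->C
Char 7 ('E'): step: R->1, L=3; E->plug->E->R->E->L->G->refl->D->L'->C->R'->H->plug->H
Final: ciphertext=CACBACH, RIGHT=1, LEFT=3

Answer: CACBACH 1 3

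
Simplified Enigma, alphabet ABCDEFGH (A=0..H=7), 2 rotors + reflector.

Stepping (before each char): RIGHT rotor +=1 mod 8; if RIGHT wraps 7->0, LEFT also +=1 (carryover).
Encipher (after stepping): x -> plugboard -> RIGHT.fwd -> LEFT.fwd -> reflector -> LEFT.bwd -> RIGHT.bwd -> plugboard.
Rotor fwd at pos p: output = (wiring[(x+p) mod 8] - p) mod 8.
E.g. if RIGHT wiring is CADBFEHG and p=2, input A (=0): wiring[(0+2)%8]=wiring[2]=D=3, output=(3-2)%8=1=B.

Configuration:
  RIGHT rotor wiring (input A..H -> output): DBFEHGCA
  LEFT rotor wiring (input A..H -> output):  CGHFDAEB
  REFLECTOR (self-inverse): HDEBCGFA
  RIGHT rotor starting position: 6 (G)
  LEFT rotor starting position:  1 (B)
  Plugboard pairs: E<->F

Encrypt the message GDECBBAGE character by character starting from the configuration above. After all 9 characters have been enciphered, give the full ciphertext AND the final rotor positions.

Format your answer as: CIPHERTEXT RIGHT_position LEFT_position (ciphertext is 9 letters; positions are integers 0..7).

Char 1 ('G'): step: R->7, L=1; G->plug->G->R->H->L->B->refl->D->L'->F->R'->E->plug->F
Char 2 ('D'): step: R->0, L->2 (L advanced); D->plug->D->R->E->L->C->refl->E->L'->H->R'->E->plug->F
Char 3 ('E'): step: R->1, L=2; E->plug->F->R->B->L->D->refl->B->L'->C->R'->H->plug->H
Char 4 ('C'): step: R->2, L=2; C->plug->C->R->F->L->H->refl->A->L'->G->R'->F->plug->E
Char 5 ('B'): step: R->3, L=2; B->plug->B->R->E->L->C->refl->E->L'->H->R'->D->plug->D
Char 6 ('B'): step: R->4, L=2; B->plug->B->R->C->L->B->refl->D->L'->B->R'->G->plug->G
Char 7 ('A'): step: R->5, L=2; A->plug->A->R->B->L->D->refl->B->L'->C->R'->H->plug->H
Char 8 ('G'): step: R->6, L=2; G->plug->G->R->B->L->D->refl->B->L'->C->R'->B->plug->B
Char 9 ('E'): step: R->7, L=2; E->plug->F->R->A->L->F->refl->G->L'->D->R'->H->plug->H
Final: ciphertext=FFHEDGHBH, RIGHT=7, LEFT=2

Answer: FFHEDGHBH 7 2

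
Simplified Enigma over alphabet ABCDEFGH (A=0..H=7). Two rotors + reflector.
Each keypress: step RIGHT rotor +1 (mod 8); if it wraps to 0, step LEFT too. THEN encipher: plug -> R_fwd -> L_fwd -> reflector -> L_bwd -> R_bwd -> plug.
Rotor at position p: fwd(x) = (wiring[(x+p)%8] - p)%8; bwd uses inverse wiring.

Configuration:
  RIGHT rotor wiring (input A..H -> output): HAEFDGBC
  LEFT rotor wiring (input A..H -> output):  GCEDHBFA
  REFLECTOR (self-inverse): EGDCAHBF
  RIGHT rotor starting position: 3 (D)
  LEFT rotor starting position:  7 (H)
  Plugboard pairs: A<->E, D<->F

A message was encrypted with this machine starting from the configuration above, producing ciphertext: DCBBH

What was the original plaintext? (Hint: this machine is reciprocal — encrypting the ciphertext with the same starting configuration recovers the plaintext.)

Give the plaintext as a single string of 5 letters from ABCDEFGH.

Char 1 ('D'): step: R->4, L=7; D->plug->F->R->E->L->E->refl->A->L'->F->R'->C->plug->C
Char 2 ('C'): step: R->5, L=7; C->plug->C->R->F->L->A->refl->E->L'->E->R'->B->plug->B
Char 3 ('B'): step: R->6, L=7; B->plug->B->R->E->L->E->refl->A->L'->F->R'->G->plug->G
Char 4 ('B'): step: R->7, L=7; B->plug->B->R->A->L->B->refl->G->L'->H->R'->G->plug->G
Char 5 ('H'): step: R->0, L->0 (L advanced); H->plug->H->R->C->L->E->refl->A->L'->H->R'->A->plug->E

Answer: CBGGE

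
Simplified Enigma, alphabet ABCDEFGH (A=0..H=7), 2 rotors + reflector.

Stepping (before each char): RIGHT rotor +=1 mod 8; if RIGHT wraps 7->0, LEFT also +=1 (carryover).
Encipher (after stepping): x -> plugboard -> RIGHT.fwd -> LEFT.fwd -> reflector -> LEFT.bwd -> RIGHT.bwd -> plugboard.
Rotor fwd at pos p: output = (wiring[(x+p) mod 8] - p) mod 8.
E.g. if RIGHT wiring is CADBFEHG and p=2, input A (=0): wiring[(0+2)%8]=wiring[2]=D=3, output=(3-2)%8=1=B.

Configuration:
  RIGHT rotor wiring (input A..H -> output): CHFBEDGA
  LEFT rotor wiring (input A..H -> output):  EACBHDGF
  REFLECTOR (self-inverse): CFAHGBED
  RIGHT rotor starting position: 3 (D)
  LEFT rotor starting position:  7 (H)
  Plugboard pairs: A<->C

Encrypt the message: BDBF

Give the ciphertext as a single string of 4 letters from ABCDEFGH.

Char 1 ('B'): step: R->4, L=7; B->plug->B->R->H->L->H->refl->D->L'->D->R'->F->plug->F
Char 2 ('D'): step: R->5, L=7; D->plug->D->R->F->L->A->refl->C->L'->E->R'->G->plug->G
Char 3 ('B'): step: R->6, L=7; B->plug->B->R->C->L->B->refl->F->L'->B->R'->D->plug->D
Char 4 ('F'): step: R->7, L=7; F->plug->F->R->F->L->A->refl->C->L'->E->R'->G->plug->G

Answer: FGDG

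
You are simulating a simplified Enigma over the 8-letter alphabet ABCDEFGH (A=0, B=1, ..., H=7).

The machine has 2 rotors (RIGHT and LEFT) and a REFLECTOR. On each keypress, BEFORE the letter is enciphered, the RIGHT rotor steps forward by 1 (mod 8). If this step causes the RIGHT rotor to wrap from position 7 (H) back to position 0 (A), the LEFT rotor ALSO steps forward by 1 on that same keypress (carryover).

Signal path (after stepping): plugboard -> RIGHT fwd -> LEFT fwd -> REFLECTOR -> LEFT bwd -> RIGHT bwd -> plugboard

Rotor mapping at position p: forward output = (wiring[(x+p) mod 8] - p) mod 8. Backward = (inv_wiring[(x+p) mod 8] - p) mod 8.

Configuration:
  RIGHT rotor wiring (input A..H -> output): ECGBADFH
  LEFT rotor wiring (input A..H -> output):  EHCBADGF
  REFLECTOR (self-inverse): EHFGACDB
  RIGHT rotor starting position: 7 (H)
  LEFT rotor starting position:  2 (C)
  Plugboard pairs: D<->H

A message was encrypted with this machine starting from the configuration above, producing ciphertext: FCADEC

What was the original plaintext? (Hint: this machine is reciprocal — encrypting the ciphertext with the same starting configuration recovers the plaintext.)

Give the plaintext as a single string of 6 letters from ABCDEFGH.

Char 1 ('F'): step: R->0, L->3 (L advanced); F->plug->F->R->D->L->D->refl->G->L'->A->R'->E->plug->E
Char 2 ('C'): step: R->1, L=3; C->plug->C->R->A->L->G->refl->D->L'->D->R'->H->plug->D
Char 3 ('A'): step: R->2, L=3; A->plug->A->R->E->L->C->refl->F->L'->B->R'->D->plug->H
Char 4 ('D'): step: R->3, L=3; D->plug->H->R->D->L->D->refl->G->L'->A->R'->C->plug->C
Char 5 ('E'): step: R->4, L=3; E->plug->E->R->A->L->G->refl->D->L'->D->R'->D->plug->H
Char 6 ('C'): step: R->5, L=3; C->plug->C->R->C->L->A->refl->E->L'->G->R'->A->plug->A

Answer: EDHCHA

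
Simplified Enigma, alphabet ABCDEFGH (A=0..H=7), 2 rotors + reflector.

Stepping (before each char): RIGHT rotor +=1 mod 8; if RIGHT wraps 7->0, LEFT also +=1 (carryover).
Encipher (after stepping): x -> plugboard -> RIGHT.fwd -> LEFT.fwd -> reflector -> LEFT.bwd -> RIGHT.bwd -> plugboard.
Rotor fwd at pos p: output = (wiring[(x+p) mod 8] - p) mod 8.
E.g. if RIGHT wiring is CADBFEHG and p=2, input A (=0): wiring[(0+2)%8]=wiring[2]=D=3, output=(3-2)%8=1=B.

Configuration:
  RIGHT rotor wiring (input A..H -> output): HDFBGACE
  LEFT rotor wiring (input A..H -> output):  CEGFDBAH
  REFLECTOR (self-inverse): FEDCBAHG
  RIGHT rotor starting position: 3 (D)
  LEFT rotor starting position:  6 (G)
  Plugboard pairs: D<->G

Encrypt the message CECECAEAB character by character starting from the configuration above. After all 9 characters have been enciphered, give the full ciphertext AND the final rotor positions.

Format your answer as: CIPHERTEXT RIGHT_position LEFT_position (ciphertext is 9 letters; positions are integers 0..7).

Answer: BDHDACFEE 4 7

Derivation:
Char 1 ('C'): step: R->4, L=6; C->plug->C->R->G->L->F->refl->A->L'->E->R'->B->plug->B
Char 2 ('E'): step: R->5, L=6; E->plug->E->R->G->L->F->refl->A->L'->E->R'->G->plug->D
Char 3 ('C'): step: R->6, L=6; C->plug->C->R->B->L->B->refl->E->L'->C->R'->H->plug->H
Char 4 ('E'): step: R->7, L=6; E->plug->E->R->C->L->E->refl->B->L'->B->R'->G->plug->D
Char 5 ('C'): step: R->0, L->7 (L advanced); C->plug->C->R->F->L->E->refl->B->L'->H->R'->A->plug->A
Char 6 ('A'): step: R->1, L=7; A->plug->A->R->C->L->F->refl->A->L'->A->R'->C->plug->C
Char 7 ('E'): step: R->2, L=7; E->plug->E->R->A->L->A->refl->F->L'->C->R'->F->plug->F
Char 8 ('A'): step: R->3, L=7; A->plug->A->R->G->L->C->refl->D->L'->B->R'->E->plug->E
Char 9 ('B'): step: R->4, L=7; B->plug->B->R->E->L->G->refl->H->L'->D->R'->E->plug->E
Final: ciphertext=BDHDACFEE, RIGHT=4, LEFT=7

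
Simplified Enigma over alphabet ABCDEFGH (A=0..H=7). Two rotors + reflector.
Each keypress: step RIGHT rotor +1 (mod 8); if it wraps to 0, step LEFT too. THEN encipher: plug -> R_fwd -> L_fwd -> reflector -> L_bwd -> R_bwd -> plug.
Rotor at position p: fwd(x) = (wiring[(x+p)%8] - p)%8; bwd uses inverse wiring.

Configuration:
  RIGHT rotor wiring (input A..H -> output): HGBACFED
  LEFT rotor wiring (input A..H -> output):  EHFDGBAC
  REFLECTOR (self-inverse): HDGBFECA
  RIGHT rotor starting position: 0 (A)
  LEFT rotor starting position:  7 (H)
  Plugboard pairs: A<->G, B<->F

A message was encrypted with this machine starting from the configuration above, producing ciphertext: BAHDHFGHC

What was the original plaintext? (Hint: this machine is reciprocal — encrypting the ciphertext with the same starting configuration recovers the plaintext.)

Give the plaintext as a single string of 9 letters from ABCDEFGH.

Char 1 ('B'): step: R->1, L=7; B->plug->F->R->D->L->G->refl->C->L'->G->R'->H->plug->H
Char 2 ('A'): step: R->2, L=7; A->plug->G->R->F->L->H->refl->A->L'->C->R'->E->plug->E
Char 3 ('H'): step: R->3, L=7; H->plug->H->R->G->L->C->refl->G->L'->D->R'->G->plug->A
Char 4 ('D'): step: R->4, L=7; D->plug->D->R->H->L->B->refl->D->L'->A->R'->C->plug->C
Char 5 ('H'): step: R->5, L=7; H->plug->H->R->F->L->H->refl->A->L'->C->R'->D->plug->D
Char 6 ('F'): step: R->6, L=7; F->plug->B->R->F->L->H->refl->A->L'->C->R'->F->plug->B
Char 7 ('G'): step: R->7, L=7; G->plug->A->R->E->L->E->refl->F->L'->B->R'->E->plug->E
Char 8 ('H'): step: R->0, L->0 (L advanced); H->plug->H->R->D->L->D->refl->B->L'->F->R'->F->plug->B
Char 9 ('C'): step: R->1, L=0; C->plug->C->R->H->L->C->refl->G->L'->E->R'->E->plug->E

Answer: HEACDBEBE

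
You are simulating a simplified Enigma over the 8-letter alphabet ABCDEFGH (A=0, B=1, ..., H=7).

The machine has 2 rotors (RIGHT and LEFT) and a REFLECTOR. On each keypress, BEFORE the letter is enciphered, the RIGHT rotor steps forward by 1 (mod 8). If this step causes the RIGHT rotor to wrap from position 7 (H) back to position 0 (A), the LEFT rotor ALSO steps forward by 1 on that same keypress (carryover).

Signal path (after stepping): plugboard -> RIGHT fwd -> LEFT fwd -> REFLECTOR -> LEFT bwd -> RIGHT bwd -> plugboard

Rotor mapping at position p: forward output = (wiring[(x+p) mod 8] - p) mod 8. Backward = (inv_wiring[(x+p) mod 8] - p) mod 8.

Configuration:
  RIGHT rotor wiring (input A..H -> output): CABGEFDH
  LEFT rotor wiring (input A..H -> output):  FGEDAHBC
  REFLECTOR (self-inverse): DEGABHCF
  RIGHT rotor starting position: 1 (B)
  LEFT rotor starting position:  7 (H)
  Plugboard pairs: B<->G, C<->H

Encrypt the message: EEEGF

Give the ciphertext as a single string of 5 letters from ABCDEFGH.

Answer: ABAAB

Derivation:
Char 1 ('E'): step: R->2, L=7; E->plug->E->R->B->L->G->refl->C->L'->H->R'->A->plug->A
Char 2 ('E'): step: R->3, L=7; E->plug->E->R->E->L->E->refl->B->L'->F->R'->G->plug->B
Char 3 ('E'): step: R->4, L=7; E->plug->E->R->G->L->A->refl->D->L'->A->R'->A->plug->A
Char 4 ('G'): step: R->5, L=7; G->plug->B->R->G->L->A->refl->D->L'->A->R'->A->plug->A
Char 5 ('F'): step: R->6, L=7; F->plug->F->R->A->L->D->refl->A->L'->G->R'->G->plug->B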